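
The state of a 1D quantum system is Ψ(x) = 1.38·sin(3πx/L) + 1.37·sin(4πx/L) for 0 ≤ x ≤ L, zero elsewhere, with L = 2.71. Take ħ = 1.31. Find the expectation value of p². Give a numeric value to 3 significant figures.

p² Ψ = −ħ² d²Ψ/dx²; ⟨p²⟩ = −ħ² ∫ Ψ*·Ψ'' dx / ∫|Ψ|² dx.
d²/dx² sin(jπx/L) = −(jπ/L)²·sin(jπx/L); on 0 ≤ x ≤ L, ∫sin²(jπx/L) dx = L/2 and ∫sin(jπx/L)·sin(lπx/L) dx = 0 for j ≠ l, so only diagonal terms survive in ∫|Ψ|² and ∫Ψ·Ψ″; ∫Ψ·Ψ′ dx = [Ψ²/2] between the walls = 0.
State is unnormalized: ∫|Ψ|² dx = 5.1237, and ∫Ψ*·(−ħ² Ψ'') dx = 147.40, so ⟨p²⟩ = 147.40 / 5.1237.
⟨p²⟩ = 28.769.

28.8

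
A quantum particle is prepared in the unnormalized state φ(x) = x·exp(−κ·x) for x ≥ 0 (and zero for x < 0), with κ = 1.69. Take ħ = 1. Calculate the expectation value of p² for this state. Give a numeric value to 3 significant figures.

p² φ = −ħ² d²φ/dx²; ⟨p²⟩ = −ħ² ∫ φ*·φ'' dx / ∫|φ|² dx.
Differentiate x·exp(−κ·x) with the product rule; every integrand then reduces to terms xʲ·e^(−2κx) on [0, ∞), with ∫₀^∞ xʲ·e^(−2κx) dx = j!/(2κ)^(j+1).
State is unnormalized: ∫|φ|² dx = 0.051794, and ∫φ*·(−ħ² φ'') dx = 0.14793, so ⟨p²⟩ = 0.14793 / 0.051794.
⟨p²⟩ = 2.8561.

2.86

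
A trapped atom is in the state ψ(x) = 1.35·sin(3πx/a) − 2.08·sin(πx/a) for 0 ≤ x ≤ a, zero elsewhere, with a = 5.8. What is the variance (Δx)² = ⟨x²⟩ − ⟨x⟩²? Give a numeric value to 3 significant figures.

Compute ⟨x⟩ and ⟨x²⟩ separately, then (Δx)² = ⟨x²⟩ − ⟨x⟩².
On 0 ≤ x ≤ a (j ≠ l): ∫sin²(jπx/a) dx = a/2, ∫sin(jπx/a)·sin(lπx/a) dx = 0; diagonal moments ∫x·sin²(jπx/a) dx = a²/4, ∫x²·sin²(jπx/a) dx = a³·(1/6 − 1/(4j²π²)); cross terms ∫x·sin(jπx/a)·sin(lπx/a) dx = 0 for j + l even and −4jla²/(π²(j² − l²)²) for j + l odd, ∫x²·sin(jπx/a)·sin(lπx/a) dx = (−1)^(j+l)·4jla³/(π²(j² − l²)²); higher powers the same way via product-to-sum and parts.
Normalization: ∫|ψ|² dx = 17.832.
⟨x⟩ = 2.9000 and ⟨x²⟩ = 8.7907.
(Δx)² = 8.7907 − (2.9000)² = 0.38072.

0.381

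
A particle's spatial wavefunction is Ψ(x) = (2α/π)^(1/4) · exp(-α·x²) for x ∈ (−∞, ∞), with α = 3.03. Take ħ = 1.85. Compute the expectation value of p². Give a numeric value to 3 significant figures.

10.4

p² Ψ = −ħ² d²Ψ/dx²; ⟨p²⟩ = −ħ² ∫ Ψ*·Ψ'' dx.
Gaussian moments: ∫x^(2j)·e^(−2αx²) dx = (2j−1)!!/(4α)^j · √(π/(2α)), odd powers integrate to 0; here √(π/(2α)) = 0.72001. Derivatives: d/dx e^(−αx²) = −2αx·e^(−αx²), d²/dx² e^(−αx²) = (4α²x² − 2α)·e^(−αx²).
⟨p²⟩ = 10.370.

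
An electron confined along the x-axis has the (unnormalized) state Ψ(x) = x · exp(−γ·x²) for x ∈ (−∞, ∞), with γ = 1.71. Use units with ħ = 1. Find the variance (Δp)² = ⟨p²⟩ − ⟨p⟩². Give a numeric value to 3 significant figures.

Compute ⟨p⟩ and ⟨p²⟩ separately; (Δp)² = ⟨p²⟩ − ⟨p⟩².
Expand each integrand as polynomial × e^(−2γx²) and use ∫x^(2j)·e^(−2γx²) dx = (2j−1)!!/(4γ)^j · √(π/(2γ)), odd powers → 0; here √(π/(2γ)) = 0.95843. Differentiate with the product rule, d/dx e^(−γx²) = −2γx·e^(−γx²).
Normalization: ∫|Ψ|² dx = 0.14012.
⟨p⟩ = 0.0000 and ⟨p²⟩ = 5.1300.
(Δp)² = 5.1300 − (0.0000)² = 5.1300.

5.13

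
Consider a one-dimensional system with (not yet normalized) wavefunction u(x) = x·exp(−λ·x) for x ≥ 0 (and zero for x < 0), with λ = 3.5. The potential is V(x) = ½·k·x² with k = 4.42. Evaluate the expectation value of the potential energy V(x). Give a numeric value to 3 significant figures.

0.541

⟨V⟩ = ∫ V(x)·|u|² dx / ∫|u|² dx.
Every integrand reduces to terms xʲ·e^(−2λx) on [0, ∞); use ∫₀^∞ xʲ·e^(−2λx) dx = j!/(2λ)^(j+1).
State is unnormalized: ∫|u|² dx = 0.0058309, and ∫u*·V(x)·u dx = 0.0031558, so ⟨V⟩ = 0.0031558 / 0.0058309.
⟨V⟩ = 0.54122.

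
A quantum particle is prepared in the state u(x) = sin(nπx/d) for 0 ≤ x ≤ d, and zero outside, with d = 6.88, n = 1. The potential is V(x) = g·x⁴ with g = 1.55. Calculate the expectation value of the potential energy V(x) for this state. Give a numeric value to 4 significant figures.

⟨V⟩ = ∫ V(x)·|u|² dx / ∫|u|² dx.
With sin²θ = (1 − cos2θ)/2 on 0 ≤ x ≤ d: ∫sin²(nπx/d) dx = d/2, ∫x·sin²(nπx/d) dx = d²/4, ∫x²·sin²(nπx/d) dx = d³·(1/6 − 1/(4n²π²)); higher powers xᵏ the same way, integrating xᵏ·cos(2nπx/d) by parts.
State is unnormalized: ∫|u|² dx = 3.4400, and ∫u*·V(x)·u dx = 1362.8, so ⟨V⟩ = 1362.8 / 3.4400.
⟨V⟩ = 396.17.

396.2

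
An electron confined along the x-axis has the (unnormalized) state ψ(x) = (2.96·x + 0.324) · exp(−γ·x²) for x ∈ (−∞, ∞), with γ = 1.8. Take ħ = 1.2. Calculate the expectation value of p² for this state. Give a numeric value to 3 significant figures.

p² ψ = −ħ² d²ψ/dx²; ⟨p²⟩ = −ħ² ∫ ψ*·ψ'' dx / ∫|ψ|² dx.
Expand each integrand as polynomial × e^(−2γx²) and use ∫x^(2j)·e^(−2γx²) dx = (2j−1)!!/(4γ)^j · √(π/(2γ)), odd powers → 0; here √(π/(2γ)) = 0.93417. Differentiate with the product rule, d/dx e^(−γx²) = −2γx·e^(−γx²).
State is unnormalized: ∫|ψ|² dx = 1.2348, and ∫ψ*·(−ħ² ψ'') dx = 9.0937, so ⟨p²⟩ = 9.0937 / 1.2348.
⟨p²⟩ = 7.3643.

7.36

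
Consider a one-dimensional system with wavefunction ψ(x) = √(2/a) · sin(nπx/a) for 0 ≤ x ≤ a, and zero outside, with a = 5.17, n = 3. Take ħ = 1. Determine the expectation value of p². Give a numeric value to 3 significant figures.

3.32

p² ψ = −ħ² d²ψ/dx²; ⟨p²⟩ = −ħ² ∫ ψ*·ψ'' dx.
d/dx sin(nπx/a) = (nπ/a)·cos(nπx/a) and d²/dx² sin(nπx/a) = −(nπ/a)²·sin(nπx/a); on 0 ≤ x ≤ a, ∫sin²(nπx/a) dx = a/2 and ∫sin(nπx/a)·cos(nπx/a) dx = 0.
⟨p²⟩ = 3.3232.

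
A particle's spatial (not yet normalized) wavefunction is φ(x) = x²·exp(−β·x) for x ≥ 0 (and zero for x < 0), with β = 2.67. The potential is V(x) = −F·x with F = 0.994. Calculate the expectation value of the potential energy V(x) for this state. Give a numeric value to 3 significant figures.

⟨V⟩ = ∫ V(x)·|φ|² dx / ∫|φ|² dx.
Every integrand reduces to terms xʲ·e^(−2βx) on [0, ∞); use ∫₀^∞ xʲ·e^(−2βx) dx = j!/(2β)^(j+1).
State is unnormalized: ∫|φ|² dx = 0.0055272, and ∫φ*·V(x)·φ dx = -0.0051442, so ⟨V⟩ = -0.0051442 / 0.0055272.
⟨V⟩ = -0.93071.

-0.931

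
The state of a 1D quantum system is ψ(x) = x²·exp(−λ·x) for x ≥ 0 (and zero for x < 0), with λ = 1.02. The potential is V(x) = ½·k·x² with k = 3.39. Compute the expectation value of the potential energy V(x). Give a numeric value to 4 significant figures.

⟨V⟩ = ∫ V(x)·|ψ|² dx / ∫|ψ|² dx.
Every integrand reduces to terms xʲ·e^(−2λx) on [0, ∞); use ∫₀^∞ xʲ·e^(−2λx) dx = j!/(2λ)^(j+1).
State is unnormalized: ∫|ψ|² dx = 0.67930, and ∫ψ*·V(x)·ψ dx = 8.3002, so ⟨V⟩ = 8.3002 / 0.67930.
⟨V⟩ = 12.219.

12.22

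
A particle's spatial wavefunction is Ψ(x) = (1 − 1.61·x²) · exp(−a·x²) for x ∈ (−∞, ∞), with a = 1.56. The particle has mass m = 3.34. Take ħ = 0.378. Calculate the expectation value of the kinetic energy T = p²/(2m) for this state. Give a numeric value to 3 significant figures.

T = −(ħ²/2m) d²/dx², so ⟨T⟩ = −(ħ²/2m) ∫ Ψ*·Ψ'' dx / ∫|Ψ|² dx; with m = 3.34.
Expand each integrand as polynomial × e^(−2ax²) and use ∫x^(2j)·e^(−2ax²) dx = (2j−1)!!/(4a)^j · √(π/(2a)), odd powers → 0; here √(π/(2a)) = 1.0035. Differentiate with the product rule, d/dx e^(−ax²) = −2ax·e^(−ax²).
State is unnormalized: ∫|Ψ|² dx = 0.68605, and ∫Ψ*·(−ħ²/2m · Ψ'') dx = 0.066365, so ⟨T⟩ = 0.066365 / 0.68605.
⟨T⟩ = 0.096735.

0.0967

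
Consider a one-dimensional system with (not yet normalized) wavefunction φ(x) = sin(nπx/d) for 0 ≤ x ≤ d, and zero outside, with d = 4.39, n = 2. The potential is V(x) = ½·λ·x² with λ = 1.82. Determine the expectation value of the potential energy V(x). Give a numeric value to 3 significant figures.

⟨V⟩ = ∫ V(x)·|φ|² dx / ∫|φ|² dx.
With sin²θ = (1 − cos2θ)/2 on 0 ≤ x ≤ d: ∫sin²(nπx/d) dx = d/2, ∫x·sin²(nπx/d) dx = d²/4, ∫x²·sin²(nπx/d) dx = d³·(1/6 − 1/(4n²π²)); higher powers xᵏ the same way, integrating xᵏ·cos(2nπx/d) by parts.
State is unnormalized: ∫|φ|² dx = 2.1950, and ∫φ*·V(x)·φ dx = 12.344, so ⟨V⟩ = 12.344 / 2.1950.
⟨V⟩ = 5.6238.

5.62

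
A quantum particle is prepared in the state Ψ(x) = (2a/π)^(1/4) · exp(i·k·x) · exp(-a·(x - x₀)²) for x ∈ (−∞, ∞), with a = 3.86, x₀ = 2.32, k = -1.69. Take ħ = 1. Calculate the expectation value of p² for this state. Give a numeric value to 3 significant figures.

p² Ψ = −ħ² d²Ψ/dx²; ⟨p²⟩ = −ħ² ∫ Ψ*·Ψ'' dx.
Gaussian moments (u = x − x₀): ∫u^(2j)·e^(−2au²) du = (2j−1)!!/(4a)^j · √(π/(2a)), odd powers integrate to 0; here √(π/(2a)) = 0.63792. Derivatives: Ψ′ = (ik − 2au)·Ψ, Ψ″ = ((ik − 2au)² − 2a)·Ψ; the odd-in-u pieces drop out.
⟨p²⟩ = 6.7161.

6.72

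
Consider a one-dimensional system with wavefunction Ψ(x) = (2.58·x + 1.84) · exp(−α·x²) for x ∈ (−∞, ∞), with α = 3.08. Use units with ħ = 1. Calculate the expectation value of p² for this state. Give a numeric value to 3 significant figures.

p² Ψ = −ħ² d²Ψ/dx²; ⟨p²⟩ = −ħ² ∫ Ψ*·Ψ'' dx / ∫|Ψ|² dx.
Expand each integrand as polynomial × e^(−2αx²) and use ∫x^(2j)·e^(−2αx²) dx = (2j−1)!!/(4α)^j · √(π/(2α)), odd powers → 0; here √(π/(2α)) = 0.71414. Differentiate with the product rule, d/dx e^(−αx²) = −2αx·e^(−αx²).
State is unnormalized: ∫|Ψ|² dx = 2.8036, and ∫Ψ*·(−ħ² Ψ'') dx = 11.012, so ⟨p²⟩ = 11.012 / 2.8036.
⟨p²⟩ = 3.9278.

3.93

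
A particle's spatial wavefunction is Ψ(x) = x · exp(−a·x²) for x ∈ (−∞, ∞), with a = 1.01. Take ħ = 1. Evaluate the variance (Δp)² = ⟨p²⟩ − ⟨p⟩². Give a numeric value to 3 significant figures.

3.03

Compute ⟨p⟩ and ⟨p²⟩ separately; (Δp)² = ⟨p²⟩ − ⟨p⟩².
Expand each integrand as polynomial × e^(−2ax²) and use ∫x^(2j)·e^(−2ax²) dx = (2j−1)!!/(4a)^j · √(π/(2a)), odd powers → 0; here √(π/(2a)) = 1.2471. Differentiate with the product rule, d/dx e^(−ax²) = −2ax·e^(−ax²).
Normalization: ∫|Ψ|² dx = 0.30869.
⟨p⟩ = 0.0000 and ⟨p²⟩ = 3.0300.
(Δp)² = 3.0300 − (0.0000)² = 3.0300.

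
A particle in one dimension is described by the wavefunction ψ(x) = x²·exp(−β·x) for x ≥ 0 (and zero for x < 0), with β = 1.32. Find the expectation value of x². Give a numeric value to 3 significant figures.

4.30

⟨x²⟩ = ∫ x²·|ψ|² dx / ∫|ψ|² dx (integrals over the domain).
Every integrand reduces to terms xʲ·e^(−2βx) on [0, ∞); use ∫₀^∞ xʲ·e^(−2βx) dx = j!/(2β)^(j+1).
State is unnormalized: ∫|ψ|² dx = 0.18715, and ∫ψ*·x²·ψ dx = 0.80557, so ⟨x²⟩ = 0.80557 / 0.18715.
⟨x²⟩ = 4.3044.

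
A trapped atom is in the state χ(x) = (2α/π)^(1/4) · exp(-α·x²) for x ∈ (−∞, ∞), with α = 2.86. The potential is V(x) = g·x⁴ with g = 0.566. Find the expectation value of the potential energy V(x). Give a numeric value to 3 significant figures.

⟨V⟩ = ∫ V(x)·|χ|² dx.
Gaussian moments: ∫x^(2j)·e^(−2αx²) dx = (2j−1)!!/(4α)^j · √(π/(2α)), odd powers integrate to 0; here √(π/(2α)) = 0.74110.
⟨V⟩ = 0.012974.

0.0130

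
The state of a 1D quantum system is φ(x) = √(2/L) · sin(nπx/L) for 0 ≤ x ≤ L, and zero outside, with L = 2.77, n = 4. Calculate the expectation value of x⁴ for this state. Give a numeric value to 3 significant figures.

11.4

⟨x⁴⟩ = ∫ x⁴·|φ|² dx (integrals over the domain).
With sin²θ = (1 − cos2θ)/2 on 0 ≤ x ≤ L: ∫sin²(nπx/L) dx = L/2, ∫x·sin²(nπx/L) dx = L²/4, ∫x²·sin²(nπx/L) dx = L³·(1/6 − 1/(4n²π²)); higher powers xᵏ the same way, integrating xᵏ·cos(2nπx/L) by parts.
⟨x⁴⟩ = 11.405.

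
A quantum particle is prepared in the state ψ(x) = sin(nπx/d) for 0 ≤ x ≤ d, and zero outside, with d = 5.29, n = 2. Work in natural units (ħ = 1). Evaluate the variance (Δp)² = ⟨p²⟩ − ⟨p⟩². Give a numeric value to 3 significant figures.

1.41

Compute ⟨p⟩ and ⟨p²⟩ separately; (Δp)² = ⟨p²⟩ − ⟨p⟩².
d/dx sin(nπx/d) = (nπ/d)·cos(nπx/d) and d²/dx² sin(nπx/d) = −(nπ/d)²·sin(nπx/d); on 0 ≤ x ≤ d, ∫sin²(nπx/d) dx = d/2 and ∫sin(nπx/d)·cos(nπx/d) dx = 0.
Normalization: ∫|ψ|² dx = 2.6450.
⟨p⟩ = 0.0000 and ⟨p²⟩ = 1.4107.
(Δp)² = 1.4107 − (0.0000)² = 1.4107.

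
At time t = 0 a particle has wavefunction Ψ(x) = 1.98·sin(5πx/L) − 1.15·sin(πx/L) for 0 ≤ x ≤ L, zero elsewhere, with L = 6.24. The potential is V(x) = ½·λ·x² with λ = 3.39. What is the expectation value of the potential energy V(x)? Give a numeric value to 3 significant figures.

20.7

⟨V⟩ = ∫ V(x)·|Ψ|² dx / ∫|Ψ|² dx.
On 0 ≤ x ≤ L (j ≠ l): ∫sin²(jπx/L) dx = L/2, ∫sin(jπx/L)·sin(lπx/L) dx = 0; diagonal moments ∫x·sin²(jπx/L) dx = L²/4, ∫x²·sin²(jπx/L) dx = L³·(1/6 − 1/(4j²π²)); cross terms ∫x·sin(jπx/L)·sin(lπx/L) dx = 0 for j + l even and −4jlL²/(π²(j² − l²)²) for j + l odd, ∫x²·sin(jπx/L)·sin(lπx/L) dx = (−1)^(j+l)·4jlL³/(π²(j² − l²)²); higher powers the same way via product-to-sum and parts.
State is unnormalized: ∫|Ψ|² dx = 16.358, and ∫Ψ*·V(x)·Ψ dx = 337.84, so ⟨V⟩ = 337.84 / 16.358.
⟨V⟩ = 20.653.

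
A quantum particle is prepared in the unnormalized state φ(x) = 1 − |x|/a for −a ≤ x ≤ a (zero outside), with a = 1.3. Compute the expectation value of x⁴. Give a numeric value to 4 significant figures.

⟨x⁴⟩ = ∫ x⁴·|φ|² dx / ∫|φ|² dx (integrals over the domain).
φ is even, so ∫ over [−a, a] = 2∫₀ᵃ with φ = 1 − x/a there: ∫₀ᵃ (1 − x/a)² dx = a/3, ∫₀ᵃ x²(1 − x/a)² dx = a³/30, ∫₀ᵃ x⁴(1 − x/a)² dx = a⁵/105.
State is unnormalized: ∫|φ|² dx = 0.86667, and ∫φ*·x⁴·φ dx = 0.070722, so ⟨x⁴⟩ = 0.070722 / 0.86667.
⟨x⁴⟩ = 0.081603.

0.08160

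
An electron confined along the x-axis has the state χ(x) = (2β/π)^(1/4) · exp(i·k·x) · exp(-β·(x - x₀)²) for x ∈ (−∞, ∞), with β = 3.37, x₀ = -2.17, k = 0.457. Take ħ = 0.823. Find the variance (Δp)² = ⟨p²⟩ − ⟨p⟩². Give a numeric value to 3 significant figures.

2.28

Compute ⟨p⟩ and ⟨p²⟩ separately; (Δp)² = ⟨p²⟩ − ⟨p⟩².
Gaussian moments (u = x − x₀): ∫u^(2j)·e^(−2βu²) du = (2j−1)!!/(4β)^j · √(π/(2β)), odd powers integrate to 0; here √(π/(2β)) = 0.68272. Derivatives: χ′ = (ik − 2βu)·χ, χ″ = ((ik − 2βu)² − 2β)·χ; the odd-in-u pieces drop out.
⟨p⟩ = 0.37611 and ⟨p²⟩ = 2.4241.
(Δp)² = 2.4241 − (0.37611)² = 2.2826.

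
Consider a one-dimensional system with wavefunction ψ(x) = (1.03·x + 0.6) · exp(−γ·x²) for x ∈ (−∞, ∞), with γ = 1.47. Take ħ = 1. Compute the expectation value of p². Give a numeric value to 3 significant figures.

p² ψ = −ħ² d²ψ/dx²; ⟨p²⟩ = −ħ² ∫ ψ*·ψ'' dx / ∫|ψ|² dx.
Expand each integrand as polynomial × e^(−2γx²) and use ∫x^(2j)·e^(−2γx²) dx = (2j−1)!!/(4γ)^j · √(π/(2γ)), odd powers → 0; here √(π/(2γ)) = 1.0337. Differentiate with the product rule, d/dx e^(−γx²) = −2γx·e^(−γx²).
State is unnormalized: ∫|ψ|² dx = 0.55865, and ∫ψ*·(−ħ² ψ'') dx = 1.3695, so ⟨p²⟩ = 1.3695 / 0.55865.
⟨p²⟩ = 2.4515.

2.45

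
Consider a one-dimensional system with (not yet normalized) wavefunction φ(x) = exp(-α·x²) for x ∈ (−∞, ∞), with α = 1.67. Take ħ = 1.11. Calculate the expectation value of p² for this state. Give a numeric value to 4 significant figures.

2.058

p² φ = −ħ² d²φ/dx²; ⟨p²⟩ = −ħ² ∫ φ*·φ'' dx / ∫|φ|² dx.
Gaussian moments: ∫x^(2j)·e^(−2αx²) dx = (2j−1)!!/(4α)^j · √(π/(2α)), odd powers integrate to 0; here √(π/(2α)) = 0.96984. Derivatives: d/dx e^(−αx²) = −2αx·e^(−αx²), d²/dx² e^(−αx²) = (4α²x² − 2α)·e^(−αx²).
State is unnormalized: ∫|φ|² dx = 0.96984, and ∫φ*·(−ħ² φ'') dx = 1.9956, so ⟨p²⟩ = 1.9956 / 0.96984.
⟨p²⟩ = 2.0576.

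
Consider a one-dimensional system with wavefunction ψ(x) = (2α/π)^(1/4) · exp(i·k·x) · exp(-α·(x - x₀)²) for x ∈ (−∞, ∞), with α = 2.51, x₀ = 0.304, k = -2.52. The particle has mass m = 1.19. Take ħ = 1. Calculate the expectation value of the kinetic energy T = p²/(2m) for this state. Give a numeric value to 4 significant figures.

3.723

T = −(ħ²/2m) d²/dx², so ⟨T⟩ = −(ħ²/2m) ∫ ψ*·ψ'' dx; with m = 1.19.
Gaussian moments (u = x − x₀): ∫u^(2j)·e^(−2αu²) du = (2j−1)!!/(4α)^j · √(π/(2α)), odd powers integrate to 0; here √(π/(2α)) = 0.79108. Derivatives: ψ′ = (ik − 2αu)·ψ, ψ″ = ((ik − 2αu)² − 2α)·ψ; the odd-in-u pieces drop out.
⟨T⟩ = 3.7229.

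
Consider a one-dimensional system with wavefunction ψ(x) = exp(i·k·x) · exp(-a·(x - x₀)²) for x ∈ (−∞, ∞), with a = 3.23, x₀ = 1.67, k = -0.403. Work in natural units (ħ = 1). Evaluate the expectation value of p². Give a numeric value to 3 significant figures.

3.39

p² ψ = −ħ² d²ψ/dx²; ⟨p²⟩ = −ħ² ∫ ψ*·ψ'' dx / ∫|ψ|² dx.
Gaussian moments (u = x − x₀): ∫u^(2j)·e^(−2au²) du = (2j−1)!!/(4a)^j · √(π/(2a)), odd powers integrate to 0; here √(π/(2a)) = 0.69736. Derivatives: ψ′ = (ik − 2au)·ψ, ψ″ = ((ik − 2au)² − 2a)·ψ; the odd-in-u pieces drop out.
State is unnormalized: ∫|ψ|² dx = 0.69736, and ∫ψ*·(−ħ² ψ'') dx = 2.3657, so ⟨p²⟩ = 2.3657 / 0.69736.
⟨p²⟩ = 3.3924.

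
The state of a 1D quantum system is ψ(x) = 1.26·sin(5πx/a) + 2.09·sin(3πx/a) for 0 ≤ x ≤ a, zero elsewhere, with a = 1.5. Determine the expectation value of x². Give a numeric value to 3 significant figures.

0.834

⟨x²⟩ = ∫ x²·|ψ|² dx / ∫|ψ|² dx (integrals over the domain).
On 0 ≤ x ≤ a (j ≠ l): ∫sin²(jπx/a) dx = a/2, ∫sin(jπx/a)·sin(lπx/a) dx = 0; diagonal moments ∫x·sin²(jπx/a) dx = a²/4, ∫x²·sin²(jπx/a) dx = a³·(1/6 − 1/(4j²π²)); cross terms ∫x·sin(jπx/a)·sin(lπx/a) dx = 0 for j + l even and −4jla²/(π²(j² − l²)²) for j + l odd, ∫x²·sin(jπx/a)·sin(lπx/a) dx = (−1)^(j+l)·4jla³/(π²(j² − l²)²); higher powers the same way via product-to-sum and parts.
State is unnormalized: ∫|ψ|² dx = 4.4668, and ∫ψ*·x²·ψ dx = 3.7253, so ⟨x²⟩ = 3.7253 / 4.4668.
⟨x²⟩ = 0.83400.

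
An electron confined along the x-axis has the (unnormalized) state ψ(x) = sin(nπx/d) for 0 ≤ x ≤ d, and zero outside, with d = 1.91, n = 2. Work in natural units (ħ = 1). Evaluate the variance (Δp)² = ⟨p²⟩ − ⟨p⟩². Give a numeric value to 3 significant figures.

Compute ⟨p⟩ and ⟨p²⟩ separately; (Δp)² = ⟨p²⟩ − ⟨p⟩².
d/dx sin(nπx/d) = (nπ/d)·cos(nπx/d) and d²/dx² sin(nπx/d) = −(nπ/d)²·sin(nπx/d); on 0 ≤ x ≤ d, ∫sin²(nπx/d) dx = d/2 and ∫sin(nπx/d)·cos(nπx/d) dx = 0.
Normalization: ∫|ψ|² dx = 0.95500.
⟨p⟩ = 0.0000 and ⟨p²⟩ = 10.822.
(Δp)² = 10.822 − (0.0000)² = 10.822.

10.8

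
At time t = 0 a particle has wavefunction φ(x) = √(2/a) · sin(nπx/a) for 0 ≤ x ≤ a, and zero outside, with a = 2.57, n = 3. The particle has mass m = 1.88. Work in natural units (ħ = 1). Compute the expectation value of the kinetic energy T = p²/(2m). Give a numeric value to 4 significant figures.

T = −(ħ²/2m) d²/dx², so ⟨T⟩ = −(ħ²/2m) ∫ φ*·φ'' dx; with m = 1.88.
d/dx sin(nπx/a) = (nπ/a)·cos(nπx/a) and d²/dx² sin(nπx/a) = −(nπ/a)²·sin(nπx/a); on 0 ≤ x ≤ a, ∫sin²(nπx/a) dx = a/2 and ∫sin(nπx/a)·cos(nπx/a) dx = 0.
⟨T⟩ = 3.5767.

3.577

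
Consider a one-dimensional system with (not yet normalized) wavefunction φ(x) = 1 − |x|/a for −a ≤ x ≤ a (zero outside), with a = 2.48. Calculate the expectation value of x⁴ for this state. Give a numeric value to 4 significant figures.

1.081

⟨x⁴⟩ = ∫ x⁴·|φ|² dx / ∫|φ|² dx (integrals over the domain).
φ is even, so ∫ over [−a, a] = 2∫₀ᵃ with φ = 1 − x/a there: ∫₀ᵃ (1 − x/a)² dx = a/3, ∫₀ᵃ x²(1 − x/a)² dx = a³/30, ∫₀ᵃ x⁴(1 − x/a)² dx = a⁵/105.
State is unnormalized: ∫|φ|² dx = 1.6533, and ∫φ*·x⁴·φ dx = 1.7869, so ⟨x⁴⟩ = 1.7869 / 1.6533.
⟨x⁴⟩ = 1.0808.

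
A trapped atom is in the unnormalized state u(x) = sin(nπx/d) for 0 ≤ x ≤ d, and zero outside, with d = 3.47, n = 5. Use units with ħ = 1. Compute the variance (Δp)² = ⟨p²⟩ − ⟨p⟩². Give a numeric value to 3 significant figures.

20.5

Compute ⟨p⟩ and ⟨p²⟩ separately; (Δp)² = ⟨p²⟩ − ⟨p⟩².
d/dx sin(nπx/d) = (nπ/d)·cos(nπx/d) and d²/dx² sin(nπx/d) = −(nπ/d)²·sin(nπx/d); on 0 ≤ x ≤ d, ∫sin²(nπx/d) dx = d/2 and ∫sin(nπx/d)·cos(nπx/d) dx = 0.
Normalization: ∫|u|² dx = 1.7350.
⟨p⟩ = 0.0000 and ⟨p²⟩ = 20.492.
(Δp)² = 20.492 − (0.0000)² = 20.492.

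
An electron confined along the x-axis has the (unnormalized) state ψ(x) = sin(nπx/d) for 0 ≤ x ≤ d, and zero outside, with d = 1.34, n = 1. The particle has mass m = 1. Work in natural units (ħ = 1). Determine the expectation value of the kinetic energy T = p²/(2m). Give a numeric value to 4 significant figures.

2.748

T = −(ħ²/2m) d²/dx², so ⟨T⟩ = −(ħ²/2m) ∫ ψ*·ψ'' dx / ∫|ψ|² dx; with m = 1.
d/dx sin(nπx/d) = (nπ/d)·cos(nπx/d) and d²/dx² sin(nπx/d) = −(nπ/d)²·sin(nπx/d); on 0 ≤ x ≤ d, ∫sin²(nπx/d) dx = d/2 and ∫sin(nπx/d)·cos(nπx/d) dx = 0.
State is unnormalized: ∫|ψ|² dx = 0.67000, and ∫ψ*·(−ħ²/2m · ψ'') dx = 1.8413, so ⟨T⟩ = 1.8413 / 0.67000.
⟨T⟩ = 2.7483.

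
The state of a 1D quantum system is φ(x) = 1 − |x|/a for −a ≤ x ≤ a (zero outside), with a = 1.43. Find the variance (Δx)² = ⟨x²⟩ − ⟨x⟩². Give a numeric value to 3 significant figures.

0.204

Compute ⟨x⟩ and ⟨x²⟩ separately, then (Δx)² = ⟨x²⟩ − ⟨x⟩².
φ is even, so ∫ over [−a, a] = 2∫₀ᵃ with φ = 1 − x/a there: ∫₀ᵃ (1 − x/a)² dx = a/3, ∫₀ᵃ x²(1 − x/a)² dx = a³/30, ∫₀ᵃ x⁴(1 − x/a)² dx = a⁵/105.
Normalization: ∫|φ|² dx = 0.95333.
⟨x⟩ = 0.0000 and ⟨x²⟩ = 0.20449.
(Δx)² = 0.20449 − (0.0000)² = 0.20449.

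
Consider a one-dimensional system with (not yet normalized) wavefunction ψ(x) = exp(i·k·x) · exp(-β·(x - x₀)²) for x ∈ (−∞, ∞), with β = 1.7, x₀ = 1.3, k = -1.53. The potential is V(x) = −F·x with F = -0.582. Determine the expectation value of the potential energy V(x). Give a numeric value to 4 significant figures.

0.7566

⟨V⟩ = ∫ V(x)·|ψ|² dx / ∫|ψ|² dx.
Gaussian moments (u = x − x₀): ∫u^(2j)·e^(−2βu²) du = (2j−1)!!/(4β)^j · √(π/(2β)), odd powers integrate to 0; here √(π/(2β)) = 0.96125.
State is unnormalized: ∫|ψ|² dx = 0.96125, and ∫ψ*·V(x)·ψ dx = 0.72728, so ⟨V⟩ = 0.72728 / 0.96125.
⟨V⟩ = 0.75660.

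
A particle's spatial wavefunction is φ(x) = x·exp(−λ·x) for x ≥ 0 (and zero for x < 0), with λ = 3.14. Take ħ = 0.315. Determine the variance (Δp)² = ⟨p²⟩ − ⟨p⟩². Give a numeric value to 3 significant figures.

Compute ⟨p⟩ and ⟨p²⟩ separately; (Δp)² = ⟨p²⟩ − ⟨p⟩².
Differentiate x·exp(−λ·x) with the product rule; every integrand then reduces to terms xʲ·e^(−2λx) on [0, ∞), with ∫₀^∞ xʲ·e^(−2λx) dx = j!/(2λ)^(j+1).
Normalization: ∫|φ|² dx = 0.0080752.
⟨p⟩ = 0.0000 and ⟨p²⟩ = 0.97832.
(Δp)² = 0.97832 − (0.0000)² = 0.97832.

0.978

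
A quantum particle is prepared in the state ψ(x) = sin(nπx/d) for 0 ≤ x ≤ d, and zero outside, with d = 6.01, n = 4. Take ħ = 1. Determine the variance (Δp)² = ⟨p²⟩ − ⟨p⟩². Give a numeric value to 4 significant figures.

4.372

Compute ⟨p⟩ and ⟨p²⟩ separately; (Δp)² = ⟨p²⟩ − ⟨p⟩².
d/dx sin(nπx/d) = (nπ/d)·cos(nπx/d) and d²/dx² sin(nπx/d) = −(nπ/d)²·sin(nπx/d); on 0 ≤ x ≤ d, ∫sin²(nπx/d) dx = d/2 and ∫sin(nπx/d)·cos(nπx/d) dx = 0.
Normalization: ∫|ψ|² dx = 3.0050.
⟨p⟩ = 0.0000 and ⟨p²⟩ = 4.3719.
(Δp)² = 4.3719 − (0.0000)² = 4.3719.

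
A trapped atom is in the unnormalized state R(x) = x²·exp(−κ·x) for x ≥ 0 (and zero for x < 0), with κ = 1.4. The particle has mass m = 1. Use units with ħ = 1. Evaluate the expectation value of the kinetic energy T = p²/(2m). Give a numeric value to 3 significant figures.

T = −(ħ²/2m) d²/dx², so ⟨T⟩ = −(ħ²/2m) ∫ R*·R'' dx / ∫|R|² dx; with m = 1.
Differentiate x²·exp(−κ·x) with the product rule; every integrand then reduces to terms xʲ·e^(−2κx) on [0, ∞), with ∫₀^∞ xʲ·e^(−2κx) dx = j!/(2κ)^(j+1).
State is unnormalized: ∫|R|² dx = 0.13945, and ∫R*·(−ħ²/2m · R'') dx = 0.045554, so ⟨T⟩ = 0.045554 / 0.13945.
⟨T⟩ = 0.32667.

0.327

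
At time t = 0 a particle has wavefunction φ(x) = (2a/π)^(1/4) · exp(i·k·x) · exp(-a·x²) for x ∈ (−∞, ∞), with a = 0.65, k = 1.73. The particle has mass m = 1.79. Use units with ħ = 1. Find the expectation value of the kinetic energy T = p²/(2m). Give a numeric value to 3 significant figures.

1.02

T = −(ħ²/2m) d²/dx², so ⟨T⟩ = −(ħ²/2m) ∫ φ*·φ'' dx; with m = 1.79.
Gaussian moments: ∫x^(2j)·e^(−2ax²) dx = (2j−1)!!/(4a)^j · √(π/(2a)), odd powers integrate to 0; here √(π/(2a)) = 1.5545. Derivatives: φ′ = (ik − 2ax)·φ, φ″ = ((ik − 2ax)² − 2a)·φ; the odd-in-x pieces drop out.
⟨T⟩ = 1.0176.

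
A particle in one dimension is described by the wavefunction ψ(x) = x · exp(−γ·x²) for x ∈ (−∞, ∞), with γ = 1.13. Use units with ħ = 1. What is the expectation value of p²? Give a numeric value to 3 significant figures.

3.39

p² ψ = −ħ² d²ψ/dx²; ⟨p²⟩ = −ħ² ∫ ψ*·ψ'' dx / ∫|ψ|² dx.
Expand each integrand as polynomial × e^(−2γx²) and use ∫x^(2j)·e^(−2γx²) dx = (2j−1)!!/(4γ)^j · √(π/(2γ)), odd powers → 0; here √(π/(2γ)) = 1.1790. Differentiate with the product rule, d/dx e^(−γx²) = −2γx·e^(−γx²).
State is unnormalized: ∫|ψ|² dx = 0.26084, and ∫ψ*·(−ħ² ψ'') dx = 0.88426, so ⟨p²⟩ = 0.88426 / 0.26084.
⟨p²⟩ = 3.3900.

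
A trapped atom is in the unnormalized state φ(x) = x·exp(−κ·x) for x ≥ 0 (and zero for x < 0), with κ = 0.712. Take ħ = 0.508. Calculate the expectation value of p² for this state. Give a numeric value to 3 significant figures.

p² φ = −ħ² d²φ/dx²; ⟨p²⟩ = −ħ² ∫ φ*·φ'' dx / ∫|φ|² dx.
Differentiate x·exp(−κ·x) with the product rule; every integrand then reduces to terms xʲ·e^(−2κx) on [0, ∞), with ∫₀^∞ xʲ·e^(−2κx) dx = j!/(2κ)^(j+1).
State is unnormalized: ∫|φ|² dx = 0.69263, and ∫φ*·(−ħ² φ'') dx = 0.090612, so ⟨p²⟩ = 0.090612 / 0.69263.
⟨p²⟩ = 0.13082.

0.131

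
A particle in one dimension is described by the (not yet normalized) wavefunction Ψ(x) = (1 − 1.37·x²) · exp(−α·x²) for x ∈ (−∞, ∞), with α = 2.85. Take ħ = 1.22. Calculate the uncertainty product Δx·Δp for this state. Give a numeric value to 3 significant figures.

0.619

Δx = √(⟨x²⟩−⟨x⟩²), Δp = √(⟨p²⟩−⟨p⟩²).
Expand each integrand as polynomial × e^(−2αx²) and use ∫x^(2j)·e^(−2αx²) dx = (2j−1)!!/(4α)^j · √(π/(2α)), odd powers → 0; here √(π/(2α)) = 0.74240. Differentiate with the product rule, d/dx e^(−αx²) = −2αx·e^(−αx²).
Normalization: ∫|Ψ|² dx = 0.59613.
⟨x⟩ = 0.0000, ⟨x²⟩ = 0.054138 ⇒ Δx = 0.23268.
⟨p⟩ = 0.0000, ⟨p²⟩ = 7.0866 ⇒ Δp = 2.6621.
Δx·Δp = 0.61940.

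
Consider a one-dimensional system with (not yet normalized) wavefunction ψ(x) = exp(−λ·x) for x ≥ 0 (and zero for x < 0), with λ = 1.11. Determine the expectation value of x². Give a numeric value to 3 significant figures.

⟨x²⟩ = ∫ x²·|ψ|² dx / ∫|ψ|² dx (integrals over the domain).
Every integrand reduces to terms xʲ·e^(−2λx) on [0, ∞); use ∫₀^∞ xʲ·e^(−2λx) dx = j!/(2λ)^(j+1).
State is unnormalized: ∫|ψ|² dx = 0.45045, and ∫ψ*·x²·ψ dx = 0.18280, so ⟨x²⟩ = 0.18280 / 0.45045.
⟨x²⟩ = 0.40581.

0.406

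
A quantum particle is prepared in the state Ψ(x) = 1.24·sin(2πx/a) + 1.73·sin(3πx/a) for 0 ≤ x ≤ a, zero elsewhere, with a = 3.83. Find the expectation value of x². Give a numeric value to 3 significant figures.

2.07

⟨x²⟩ = ∫ x²·|Ψ|² dx / ∫|Ψ|² dx (integrals over the domain).
On 0 ≤ x ≤ a (j ≠ l): ∫sin²(jπx/a) dx = a/2, ∫sin(jπx/a)·sin(lπx/a) dx = 0; diagonal moments ∫x·sin²(jπx/a) dx = a²/4, ∫x²·sin²(jπx/a) dx = a³·(1/6 − 1/(4j²π²)); cross terms ∫x·sin(jπx/a)·sin(lπx/a) dx = 0 for j + l even and −4jla²/(π²(j² − l²)²) for j + l odd, ∫x²·sin(jπx/a)·sin(lπx/a) dx = (−1)^(j+l)·4jla³/(π²(j² − l²)²); higher powers the same way via product-to-sum and parts.
State is unnormalized: ∫|Ψ|² dx = 8.6759, and ∫Ψ*·x²·Ψ dx = 17.956, so ⟨x²⟩ = 17.956 / 8.6759.
⟨x²⟩ = 2.0696.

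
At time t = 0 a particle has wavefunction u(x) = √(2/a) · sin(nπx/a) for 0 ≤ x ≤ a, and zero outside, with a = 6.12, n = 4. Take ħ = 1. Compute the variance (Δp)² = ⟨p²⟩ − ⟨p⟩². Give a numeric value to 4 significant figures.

Compute ⟨p⟩ and ⟨p²⟩ separately; (Δp)² = ⟨p²⟩ − ⟨p⟩².
d/dx sin(nπx/a) = (nπ/a)·cos(nπx/a) and d²/dx² sin(nπx/a) = −(nπ/a)²·sin(nπx/a); on 0 ≤ x ≤ a, ∫sin²(nπx/a) dx = a/2 and ∫sin(nπx/a)·cos(nπx/a) dx = 0.
⟨p⟩ = 0.0000 and ⟨p²⟩ = 4.2162.
(Δp)² = 4.2162 − (0.0000)² = 4.2162.

4.216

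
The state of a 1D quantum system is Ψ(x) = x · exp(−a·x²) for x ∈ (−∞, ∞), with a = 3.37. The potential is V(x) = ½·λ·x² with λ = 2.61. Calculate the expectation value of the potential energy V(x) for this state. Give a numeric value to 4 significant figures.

0.2904

⟨V⟩ = ∫ V(x)·|Ψ|² dx / ∫|Ψ|² dx.
Expand each integrand as polynomial × e^(−2ax²) and use ∫x^(2j)·e^(−2ax²) dx = (2j−1)!!/(4a)^j · √(π/(2a)), odd powers → 0; here √(π/(2a)) = 0.68272.
State is unnormalized: ∫|Ψ|² dx = 0.050647, and ∫Ψ*·V(x)·Ψ dx = 0.014709, so ⟨V⟩ = 0.014709 / 0.050647.
⟨V⟩ = 0.29043.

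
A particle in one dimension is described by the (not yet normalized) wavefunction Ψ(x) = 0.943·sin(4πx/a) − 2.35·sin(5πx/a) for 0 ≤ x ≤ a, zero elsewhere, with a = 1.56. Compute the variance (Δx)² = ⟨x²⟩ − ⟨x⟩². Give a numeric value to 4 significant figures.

0.1509

Compute ⟨x⟩ and ⟨x²⟩ separately, then (Δx)² = ⟨x²⟩ − ⟨x⟩².
On 0 ≤ x ≤ a (j ≠ l): ∫sin²(jπx/a) dx = a/2, ∫sin(jπx/a)·sin(lπx/a) dx = 0; diagonal moments ∫x·sin²(jπx/a) dx = a²/4, ∫x²·sin²(jπx/a) dx = a³·(1/6 − 1/(4j²π²)); cross terms ∫x·sin(jπx/a)·sin(lπx/a) dx = 0 for j + l even and −4jla²/(π²(j² − l²)²) for j + l odd, ∫x²·sin(jπx/a)·sin(lπx/a) dx = (−1)^(j+l)·4jla³/(π²(j² − l²)²); higher powers the same way via product-to-sum and parts.
Normalization: ∫|Ψ|² dx = 5.0012.
⟨x⟩ = 0.99582 and ⟨x²⟩ = 1.1426.
(Δx)² = 1.1426 − (0.99582)² = 0.15091.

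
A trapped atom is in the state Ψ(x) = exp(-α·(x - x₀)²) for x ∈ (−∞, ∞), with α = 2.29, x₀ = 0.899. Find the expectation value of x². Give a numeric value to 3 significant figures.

0.917

⟨x²⟩ = ∫ x²·|Ψ|² dx / ∫|Ψ|² dx (integrals over the domain).
Gaussian moments (u = x − x₀): ∫u^(2j)·e^(−2αu²) du = (2j−1)!!/(4α)^j · √(π/(2α)), odd powers integrate to 0; here √(π/(2α)) = 0.82821.
State is unnormalized: ∫|Ψ|² dx = 0.82821, and ∫Ψ*·x²·Ψ dx = 0.75978, so ⟨x²⟩ = 0.75978 / 0.82821.
⟨x²⟩ = 0.91737.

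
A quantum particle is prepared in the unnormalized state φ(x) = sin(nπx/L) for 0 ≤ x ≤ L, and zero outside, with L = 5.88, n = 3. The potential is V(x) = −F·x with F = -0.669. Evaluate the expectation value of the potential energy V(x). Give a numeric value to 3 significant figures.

1.97

⟨V⟩ = ∫ V(x)·|φ|² dx / ∫|φ|² dx.
With sin²θ = (1 − cos2θ)/2 on 0 ≤ x ≤ L: ∫sin²(nπx/L) dx = L/2, ∫x·sin²(nπx/L) dx = L²/4, ∫x²·sin²(nπx/L) dx = L³·(1/6 − 1/(4n²π²)); higher powers xᵏ the same way, integrating xᵏ·cos(2nπx/L) by parts.
State is unnormalized: ∫|φ|² dx = 2.9400, and ∫φ*·V(x)·φ dx = 5.7826, so ⟨V⟩ = 5.7826 / 2.9400.
⟨V⟩ = 1.9669.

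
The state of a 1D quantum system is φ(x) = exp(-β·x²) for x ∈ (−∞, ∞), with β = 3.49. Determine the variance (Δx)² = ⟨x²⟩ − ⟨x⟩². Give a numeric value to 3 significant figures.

Compute ⟨x⟩ and ⟨x²⟩ separately, then (Δx)² = ⟨x²⟩ − ⟨x⟩².
Gaussian moments: ∫x^(2j)·e^(−2βx²) dx = (2j−1)!!/(4β)^j · √(π/(2β)), odd powers integrate to 0; here √(π/(2β)) = 0.67088.
Normalization: ∫|φ|² dx = 0.67088.
⟨x⟩ = 0.0000 and ⟨x²⟩ = 0.071633.
(Δx)² = 0.071633 − (0.0000)² = 0.071633.

0.0716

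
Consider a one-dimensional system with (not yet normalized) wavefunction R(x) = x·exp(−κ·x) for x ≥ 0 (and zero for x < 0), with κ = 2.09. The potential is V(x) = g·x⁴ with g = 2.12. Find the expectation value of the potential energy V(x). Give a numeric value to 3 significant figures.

2.50

⟨V⟩ = ∫ V(x)·|R|² dx / ∫|R|² dx.
Every integrand reduces to terms xʲ·e^(−2κx) on [0, ∞); use ∫₀^∞ xʲ·e^(−2κx) dx = j!/(2κ)^(j+1).
State is unnormalized: ∫|R|² dx = 0.027384, and ∫R*·V(x)·R dx = 0.068460, so ⟨V⟩ = 0.068460 / 0.027384.
⟨V⟩ = 2.5000.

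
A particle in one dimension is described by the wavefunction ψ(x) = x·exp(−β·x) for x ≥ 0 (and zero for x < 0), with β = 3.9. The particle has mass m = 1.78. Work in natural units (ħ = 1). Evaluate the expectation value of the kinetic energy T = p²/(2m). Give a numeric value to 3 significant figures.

4.27

T = −(ħ²/2m) d²/dx², so ⟨T⟩ = −(ħ²/2m) ∫ ψ*·ψ'' dx / ∫|ψ|² dx; with m = 1.78.
Differentiate x·exp(−β·x) with the product rule; every integrand then reduces to terms xʲ·e^(−2βx) on [0, ∞), with ∫₀^∞ xʲ·e^(−2βx) dx = j!/(2β)^(j+1).
State is unnormalized: ∫|ψ|² dx = 0.0042145, and ∫ψ*·(−ħ²/2m · ψ'') dx = 0.018006, so ⟨T⟩ = 0.018006 / 0.0042145.
⟨T⟩ = 4.2725.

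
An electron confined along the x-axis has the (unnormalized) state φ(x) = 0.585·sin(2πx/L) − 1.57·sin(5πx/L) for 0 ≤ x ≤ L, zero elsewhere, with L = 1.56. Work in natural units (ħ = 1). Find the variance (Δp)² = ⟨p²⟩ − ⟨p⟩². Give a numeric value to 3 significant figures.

Compute ⟨p⟩ and ⟨p²⟩ separately; (Δp)² = ⟨p²⟩ − ⟨p⟩².
d²/dx² sin(jπx/L) = −(jπ/L)²·sin(jπx/L); on 0 ≤ x ≤ L, ∫sin²(jπx/L) dx = L/2 and ∫sin(jπx/L)·sin(lπx/L) dx = 0 for j ≠ l, so only diagonal terms survive in ∫|φ|² and ∫φ·φ″; ∫φ·φ′ dx = [φ²/2] between the walls = 0.
Normalization: ∫|φ|² dx = 2.1896.
⟨p⟩ = 0.0000 and ⟨p²⟩ = 91.006.
(Δp)² = 91.006 − (0.0000)² = 91.006.

91.0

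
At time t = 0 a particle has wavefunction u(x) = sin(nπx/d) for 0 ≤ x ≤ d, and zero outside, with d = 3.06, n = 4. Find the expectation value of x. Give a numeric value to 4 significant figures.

1.530

⟨x⟩ = ∫ x·|u|² dx / ∫|u|² dx (integrals over the domain).
With sin²θ = (1 − cos2θ)/2 on 0 ≤ x ≤ d: ∫sin²(nπx/d) dx = d/2, ∫x·sin²(nπx/d) dx = d²/4, ∫x²·sin²(nπx/d) dx = d³·(1/6 − 1/(4n²π²)); higher powers xᵏ the same way, integrating xᵏ·cos(2nπx/d) by parts.
State is unnormalized: ∫|u|² dx = 1.5300, and ∫u*·x·u dx = 2.3409, so ⟨x⟩ = 2.3409 / 1.5300.
⟨x⟩ = 1.5300.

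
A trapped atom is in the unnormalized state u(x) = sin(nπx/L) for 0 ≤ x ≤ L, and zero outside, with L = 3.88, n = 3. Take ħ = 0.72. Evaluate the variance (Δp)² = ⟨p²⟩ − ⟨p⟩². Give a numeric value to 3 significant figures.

3.06

Compute ⟨p⟩ and ⟨p²⟩ separately; (Δp)² = ⟨p²⟩ − ⟨p⟩².
d/dx sin(nπx/L) = (nπ/L)·cos(nπx/L) and d²/dx² sin(nπx/L) = −(nπ/L)²·sin(nπx/L); on 0 ≤ x ≤ L, ∫sin²(nπx/L) dx = L/2 and ∫sin(nπx/L)·cos(nπx/L) dx = 0.
Normalization: ∫|u|² dx = 1.9400.
⟨p⟩ = 0.0000 and ⟨p²⟩ = 3.0587.
(Δp)² = 3.0587 − (0.0000)² = 3.0587.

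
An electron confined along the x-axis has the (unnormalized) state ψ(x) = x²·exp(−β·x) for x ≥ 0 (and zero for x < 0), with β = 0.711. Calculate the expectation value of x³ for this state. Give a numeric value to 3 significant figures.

73.0

⟨x³⟩ = ∫ x³·|ψ|² dx / ∫|ψ|² dx (integrals over the domain).
Every integrand reduces to terms xʲ·e^(−2βx) on [0, ∞); use ∫₀^∞ xʲ·e^(−2βx) dx = j!/(2β)^(j+1).
State is unnormalized: ∫|ψ|² dx = 4.1277, and ∫ψ*·x³·ψ dx = 301.46, so ⟨x³⟩ = 301.46 / 4.1277.
⟨x³⟩ = 73.033.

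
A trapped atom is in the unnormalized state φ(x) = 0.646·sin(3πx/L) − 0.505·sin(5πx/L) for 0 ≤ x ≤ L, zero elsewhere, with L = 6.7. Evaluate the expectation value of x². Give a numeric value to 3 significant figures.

⟨x²⟩ = ∫ x²·|φ|² dx / ∫|φ|² dx (integrals over the domain).
On 0 ≤ x ≤ L (j ≠ l): ∫sin²(jπx/L) dx = L/2, ∫sin(jπx/L)·sin(lπx/L) dx = 0; diagonal moments ∫x·sin²(jπx/L) dx = L²/4, ∫x²·sin²(jπx/L) dx = L³·(1/6 − 1/(4j²π²)); cross terms ∫x·sin(jπx/L)·sin(lπx/L) dx = 0 for j + l even and −4jlL²/(π²(j² − l²)²) for j + l odd, ∫x²·sin(jπx/L)·sin(lπx/L) dx = (−1)^(j+l)·4jlL³/(π²(j² − l²)²); higher powers the same way via product-to-sum and parts.
State is unnormalized: ∫|φ|² dx = 2.2523, and ∫φ*·x²·φ dx = 28.612, so ⟨x²⟩ = 28.612 / 2.2523.
⟨x²⟩ = 12.703.

12.7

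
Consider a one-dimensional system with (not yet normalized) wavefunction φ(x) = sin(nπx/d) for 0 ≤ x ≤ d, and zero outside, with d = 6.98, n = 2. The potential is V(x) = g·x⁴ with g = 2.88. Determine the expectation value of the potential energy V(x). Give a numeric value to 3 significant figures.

⟨V⟩ = ∫ V(x)·|φ|² dx / ∫|φ|² dx.
With sin²θ = (1 − cos2θ)/2 on 0 ≤ x ≤ d: ∫sin²(nπx/d) dx = d/2, ∫x·sin²(nπx/d) dx = d²/4, ∫x²·sin²(nπx/d) dx = d³·(1/6 − 1/(4n²π²)); higher powers xᵏ the same way, integrating xᵏ·cos(2nπx/d) by parts.
State is unnormalized: ∫|φ|² dx = 3.4900, and ∫φ*·V(x)·φ dx = 4190.3, so ⟨V⟩ = 4190.3 / 3.4900.
⟨V⟩ = 1200.7.

1.20e+03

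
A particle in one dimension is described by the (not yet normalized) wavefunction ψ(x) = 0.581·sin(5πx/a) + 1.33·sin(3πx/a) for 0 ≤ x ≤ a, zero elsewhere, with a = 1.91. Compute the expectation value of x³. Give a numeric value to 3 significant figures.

2.05

⟨x³⟩ = ∫ x³·|ψ|² dx / ∫|ψ|² dx (integrals over the domain).
On 0 ≤ x ≤ a (j ≠ l): ∫sin²(jπx/a) dx = a/2, ∫sin(jπx/a)·sin(lπx/a) dx = 0; diagonal moments ∫x·sin²(jπx/a) dx = a²/4, ∫x²·sin²(jπx/a) dx = a³·(1/6 − 1/(4j²π²)); cross terms ∫x·sin(jπx/a)·sin(lπx/a) dx = 0 for j + l even and −4jla²/(π²(j² − l²)²) for j + l odd, ∫x²·sin(jπx/a)·sin(lπx/a) dx = (−1)^(j+l)·4jla³/(π²(j² − l²)²); higher powers the same way via product-to-sum and parts.
State is unnormalized: ∫|ψ|² dx = 2.0117, and ∫ψ*·x³·ψ dx = 4.1307, so ⟨x³⟩ = 4.1307 / 2.0117.
⟨x³⟩ = 2.0534.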